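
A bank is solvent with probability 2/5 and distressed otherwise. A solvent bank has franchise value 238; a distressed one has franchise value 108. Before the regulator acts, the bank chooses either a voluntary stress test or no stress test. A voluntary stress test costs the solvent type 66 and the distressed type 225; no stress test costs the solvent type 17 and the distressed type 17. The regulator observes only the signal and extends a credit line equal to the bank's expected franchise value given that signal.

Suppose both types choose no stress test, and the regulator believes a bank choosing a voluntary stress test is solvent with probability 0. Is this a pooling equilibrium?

At the pooled signal (no stress test) the regulator holds the prior 2/5 and pays 2/5·238 + 3/5·108 = 160. Off-path (stress test) belief 0 gives 0·238 + 1·108 = 108.
Solvent: no stress test gives 160 − 17 = 143; stress test gives 108 − 66 = 42. Stays. ✓
Distressed: no stress test gives 160 − 17 = 143; stress test gives 108 − 225 = -117. Stays. ✓

Yes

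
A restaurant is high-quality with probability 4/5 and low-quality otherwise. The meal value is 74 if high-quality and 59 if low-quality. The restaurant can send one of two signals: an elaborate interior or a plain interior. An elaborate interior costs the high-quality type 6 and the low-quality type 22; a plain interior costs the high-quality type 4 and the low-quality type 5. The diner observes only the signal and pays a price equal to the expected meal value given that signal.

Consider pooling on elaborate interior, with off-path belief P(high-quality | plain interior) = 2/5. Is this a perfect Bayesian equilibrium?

On the equilibrium path (elaborate interior) the diner holds the prior 4/5 and pays 4/5·74 + 1/5·59 = 71. Off-path (plain interior) belief 2/5 gives 2/5·74 + 3/5·59 = 65.
High-quality: elaborate interior gives 71 − 6 = 65; plain interior gives 65 − 4 = 61. Stays. ✓
Low-quality: elaborate interior gives 71 − 22 = 49; plain interior gives 65 − 5 = 60. Deviates. ✗

No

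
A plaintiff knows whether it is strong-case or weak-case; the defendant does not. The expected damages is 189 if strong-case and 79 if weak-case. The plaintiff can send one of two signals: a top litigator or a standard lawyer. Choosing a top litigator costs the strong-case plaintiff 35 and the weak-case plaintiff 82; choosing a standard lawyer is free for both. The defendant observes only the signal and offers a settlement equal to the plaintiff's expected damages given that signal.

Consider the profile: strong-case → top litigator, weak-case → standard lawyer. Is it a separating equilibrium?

No

Under separation the defendant infers type exactly: top litigator → strong-case (pays 189), standard lawyer → weak-case (pays 79).
Strong-case: top litigator gives 189 − 35 = 154; standard lawyer gives 79 − 0 = 79. No deviation. ✓
Weak-case: standard lawyer gives 79 − 0 = 79; top litigator gives 189 − 82 = 107. Would deviate. ✗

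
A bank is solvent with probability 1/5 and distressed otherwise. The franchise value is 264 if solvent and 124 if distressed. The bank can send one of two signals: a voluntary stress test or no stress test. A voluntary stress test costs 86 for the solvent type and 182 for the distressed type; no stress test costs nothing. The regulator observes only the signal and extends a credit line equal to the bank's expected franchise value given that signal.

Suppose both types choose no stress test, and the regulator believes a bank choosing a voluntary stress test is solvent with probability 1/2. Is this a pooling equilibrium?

On the equilibrium path (no stress test) the regulator holds the prior 1/5 and pays 1/5·264 + 4/5·124 = 152. Off-path (stress test) belief 1/2 gives 1/2·264 + 1/2·124 = 194.
Solvent: no stress test gives 152 − 0 = 152; stress test gives 194 − 86 = 108. Stays. ✓
Distressed: no stress test gives 152 − 0 = 152; stress test gives 194 − 182 = 12. Stays. ✓
Beliefs are Bayes-consistent on-path and both types best-respond.

Yes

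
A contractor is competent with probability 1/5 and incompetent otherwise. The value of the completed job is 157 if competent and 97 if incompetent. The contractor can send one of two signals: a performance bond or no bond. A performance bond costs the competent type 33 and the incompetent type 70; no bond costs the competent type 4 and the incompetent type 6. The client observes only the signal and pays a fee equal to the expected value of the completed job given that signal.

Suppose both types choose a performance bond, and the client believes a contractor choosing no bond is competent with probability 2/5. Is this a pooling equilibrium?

On the equilibrium path (bond) the client holds the prior 1/5 and pays 1/5·157 + 4/5·97 = 109. Off-path (no bond) belief 2/5 gives 2/5·157 + 3/5·97 = 121.
Competent: bond gives 109 − 33 = 76; no bond gives 121 − 4 = 117. Deviates. ✗
Incompetent: bond gives 109 − 70 = 39; no bond gives 121 − 6 = 115. Deviates. ✗

No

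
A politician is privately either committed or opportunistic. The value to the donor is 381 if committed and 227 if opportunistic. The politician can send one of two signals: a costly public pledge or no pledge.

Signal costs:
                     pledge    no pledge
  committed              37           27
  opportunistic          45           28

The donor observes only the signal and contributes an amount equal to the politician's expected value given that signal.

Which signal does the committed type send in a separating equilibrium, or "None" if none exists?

None

Try committed → pledge, opportunistic → no pledge:
  Under separation the donor infers type exactly: pledge → committed (pays 381), no pledge → opportunistic (pays 227).
  Committed: pledge gives 381 − 37 = 344; no pledge gives 227 − 27 = 200. No deviation. ✓
  Opportunistic: no pledge gives 227 − 28 = 199; pledge gives 381 − 45 = 336. Would deviate. ✗
Try committed → no pledge, opportunistic → pledge:
  Under separation the donor infers type exactly: no pledge → committed (pays 381), pledge → opportunistic (pays 227).
  Committed: no pledge gives 381 − 27 = 354; pledge gives 227 − 37 = 190. No deviation. ✓
  Opportunistic: pledge gives 227 − 45 = 182; no pledge gives 381 − 28 = 353. Would deviate. ✗
Neither assignment is incentive-compatible.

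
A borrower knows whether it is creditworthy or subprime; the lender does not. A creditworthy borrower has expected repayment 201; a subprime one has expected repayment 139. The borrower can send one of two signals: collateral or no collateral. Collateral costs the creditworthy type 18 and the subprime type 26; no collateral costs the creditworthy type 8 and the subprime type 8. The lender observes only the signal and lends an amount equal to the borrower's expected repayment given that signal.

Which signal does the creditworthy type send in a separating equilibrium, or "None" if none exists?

None

Try creditworthy → collateral, subprime → no collateral:
  Under separation the lender infers type exactly: collateral → creditworthy (pays 201), no collateral → subprime (pays 139).
  Creditworthy: collateral gives 201 − 18 = 183; no collateral gives 139 − 8 = 131. No deviation. ✓
  Subprime: no collateral gives 139 − 8 = 131; collateral gives 201 − 26 = 175. Would deviate. ✗
Try creditworthy → no collateral, subprime → collateral:
  Under separation the lender infers type exactly: no collateral → creditworthy (pays 201), collateral → subprime (pays 139).
  Creditworthy: no collateral gives 201 − 8 = 193; collateral gives 139 − 18 = 121. No deviation. ✓
  Subprime: collateral gives 139 − 26 = 113; no collateral gives 201 − 8 = 193. Would deviate. ✗
Neither assignment is incentive-compatible.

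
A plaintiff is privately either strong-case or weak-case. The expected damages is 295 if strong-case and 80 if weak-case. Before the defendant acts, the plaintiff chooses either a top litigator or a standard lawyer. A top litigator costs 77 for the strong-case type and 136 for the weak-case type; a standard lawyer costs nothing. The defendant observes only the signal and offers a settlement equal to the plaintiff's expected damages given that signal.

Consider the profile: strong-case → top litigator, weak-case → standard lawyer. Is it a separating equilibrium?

No

If types separate, top litigator earns payment 295 and standard lawyer earns 80.
Strong-case: top litigator gives 295 − 77 = 218; standard lawyer gives 80 − 0 = 80. No deviation. ✓
Weak-case: standard lawyer gives 80 − 0 = 80; top litigator gives 295 − 136 = 159. Would deviate. ✗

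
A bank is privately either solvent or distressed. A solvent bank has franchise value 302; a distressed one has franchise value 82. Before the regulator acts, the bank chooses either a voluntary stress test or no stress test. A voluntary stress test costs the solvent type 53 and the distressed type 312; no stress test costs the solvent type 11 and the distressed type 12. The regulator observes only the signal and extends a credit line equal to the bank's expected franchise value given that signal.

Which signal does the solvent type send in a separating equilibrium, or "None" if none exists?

stress test

Try solvent → stress test, distressed → no stress test:
  If types separate, stress test earns payment 302 and no stress test earns 82.
  Solvent: stress test gives 302 − 53 = 249; no stress test gives 82 − 11 = 71. No deviation. ✓
  Distressed: no stress test gives 82 − 12 = 70; stress test gives 302 − 312 = -10. No deviation. ✓
Both hold — the solvent type sends stress test.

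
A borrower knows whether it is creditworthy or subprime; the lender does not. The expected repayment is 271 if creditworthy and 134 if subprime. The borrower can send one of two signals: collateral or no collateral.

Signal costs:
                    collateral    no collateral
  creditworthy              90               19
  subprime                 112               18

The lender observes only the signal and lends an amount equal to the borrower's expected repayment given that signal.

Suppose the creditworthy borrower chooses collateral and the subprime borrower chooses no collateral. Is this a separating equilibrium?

No

If types separate, collateral earns payment 271 and no collateral earns 134.
Creditworthy: collateral gives 271 − 90 = 181; no collateral gives 134 − 19 = 115. No deviation. ✓
Subprime: no collateral gives 134 − 18 = 116; collateral gives 271 − 112 = 159. Would deviate. ✗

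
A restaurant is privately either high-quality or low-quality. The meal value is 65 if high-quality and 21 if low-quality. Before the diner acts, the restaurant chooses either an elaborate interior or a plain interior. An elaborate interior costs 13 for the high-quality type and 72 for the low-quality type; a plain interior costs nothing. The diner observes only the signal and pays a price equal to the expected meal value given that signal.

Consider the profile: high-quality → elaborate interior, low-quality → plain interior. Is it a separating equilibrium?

Yes

If types separate, elaborate interior earns payment 65 and plain interior earns 21.
High-quality: elaborate interior gives 65 − 13 = 52; plain interior gives 21 − 0 = 21. No deviation. ✓
Low-quality: plain interior gives 21 − 0 = 21; elaborate interior gives 65 − 72 = -7. No deviation. ✓
Both incentive constraints hold.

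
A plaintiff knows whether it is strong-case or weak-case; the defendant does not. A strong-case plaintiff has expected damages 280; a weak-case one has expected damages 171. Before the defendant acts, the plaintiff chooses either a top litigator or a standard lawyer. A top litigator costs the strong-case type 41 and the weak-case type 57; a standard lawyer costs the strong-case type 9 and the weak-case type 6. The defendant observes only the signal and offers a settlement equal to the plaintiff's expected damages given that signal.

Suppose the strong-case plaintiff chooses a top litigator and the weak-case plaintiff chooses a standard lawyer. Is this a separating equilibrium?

No

Under separation the defendant infers type exactly: top litigator → strong-case (pays 280), standard lawyer → weak-case (pays 171).
Strong-case: top litigator gives 280 − 41 = 239; standard lawyer gives 171 − 9 = 162. No deviation. ✓
Weak-case: standard lawyer gives 171 − 6 = 165; top litigator gives 280 − 57 = 223. Would deviate. ✗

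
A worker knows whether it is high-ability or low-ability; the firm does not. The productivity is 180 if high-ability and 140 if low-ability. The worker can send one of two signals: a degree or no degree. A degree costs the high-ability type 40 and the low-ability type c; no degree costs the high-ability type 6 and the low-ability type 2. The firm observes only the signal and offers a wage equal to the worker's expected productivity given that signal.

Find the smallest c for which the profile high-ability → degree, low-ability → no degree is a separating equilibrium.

42

Under separation: degree → high-ability (pays 180); no degree → low-ability (pays 140).
High-ability: 180 − 40 = 140 ≥ 140 − 6 = 134. Holds regardless of c. ✓
Low-ability: 140 − 2 ≥ 180 − c, so c ≥ 180 − 138 = 42.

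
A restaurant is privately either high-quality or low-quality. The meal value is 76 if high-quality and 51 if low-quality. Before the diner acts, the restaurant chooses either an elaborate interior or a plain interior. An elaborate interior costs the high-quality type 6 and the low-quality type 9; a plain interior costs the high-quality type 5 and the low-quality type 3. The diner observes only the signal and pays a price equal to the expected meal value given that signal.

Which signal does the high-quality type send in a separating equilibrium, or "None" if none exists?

Try high-quality → elaborate interior, low-quality → plain interior:
  If types separate, elaborate interior earns payment 76 and plain interior earns 51.
  High-quality: elaborate interior gives 76 − 6 = 70; plain interior gives 51 − 5 = 46. No deviation. ✓
  Low-quality: plain interior gives 51 − 3 = 48; elaborate interior gives 76 − 9 = 67. Would deviate. ✗
Try high-quality → plain interior, low-quality → elaborate interior:
  If types separate, plain interior earns payment 76 and elaborate interior earns 51.
  High-quality: plain interior gives 76 − 5 = 71; elaborate interior gives 51 − 6 = 45. No deviation. ✓
  Low-quality: elaborate interior gives 51 − 9 = 42; plain interior gives 76 − 3 = 73. Would deviate. ✗
Neither assignment is incentive-compatible.

None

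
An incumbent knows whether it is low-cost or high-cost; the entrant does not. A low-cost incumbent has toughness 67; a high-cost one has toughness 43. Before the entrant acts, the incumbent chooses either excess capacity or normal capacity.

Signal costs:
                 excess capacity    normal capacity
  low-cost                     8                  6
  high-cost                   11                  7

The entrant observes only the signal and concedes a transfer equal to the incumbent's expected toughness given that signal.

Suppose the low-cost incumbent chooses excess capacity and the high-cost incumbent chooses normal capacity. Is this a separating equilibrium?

If types separate, excess capacity earns payment 67 and normal capacity earns 43.
Low-cost: excess capacity gives 67 − 8 = 59; normal capacity gives 43 − 6 = 37. No deviation. ✓
High-cost: normal capacity gives 43 − 7 = 36; excess capacity gives 67 − 11 = 56. Would deviate. ✗

No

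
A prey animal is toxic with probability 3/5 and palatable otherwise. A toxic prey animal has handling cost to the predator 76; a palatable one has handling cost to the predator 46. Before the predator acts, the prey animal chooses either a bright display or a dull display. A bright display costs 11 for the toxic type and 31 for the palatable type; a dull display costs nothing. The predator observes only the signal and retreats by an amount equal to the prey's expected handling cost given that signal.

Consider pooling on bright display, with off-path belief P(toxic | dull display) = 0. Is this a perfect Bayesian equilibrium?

No

On the equilibrium path (bright display) the predator holds the prior 3/5 and pays 3/5·76 + 2/5·46 = 64. Off-path (dull display) belief 0 gives 0·76 + 1·46 = 46.
Toxic: bright display gives 64 − 11 = 53; dull display gives 46 − 0 = 46. Stays. ✓
Palatable: bright display gives 64 − 31 = 33; dull display gives 46 − 0 = 46. Deviates. ✗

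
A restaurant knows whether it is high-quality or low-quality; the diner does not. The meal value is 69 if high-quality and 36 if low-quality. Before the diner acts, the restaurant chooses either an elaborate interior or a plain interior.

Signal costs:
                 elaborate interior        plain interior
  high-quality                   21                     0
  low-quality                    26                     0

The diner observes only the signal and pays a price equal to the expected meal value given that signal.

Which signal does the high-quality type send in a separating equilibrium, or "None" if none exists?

Try high-quality → elaborate interior, low-quality → plain interior:
  Under separation the diner infers type exactly: elaborate interior → high-quality (pays 69), plain interior → low-quality (pays 36).
  High-quality: elaborate interior gives 69 − 21 = 48; plain interior gives 36 − 0 = 36. No deviation. ✓
  Low-quality: plain interior gives 36 − 0 = 36; elaborate interior gives 69 − 26 = 43. Would deviate. ✗
Try high-quality → plain interior, low-quality → elaborate interior:
  Under separation the diner infers type exactly: plain interior → high-quality (pays 69), elaborate interior → low-quality (pays 36).
  High-quality: plain interior gives 69 − 0 = 69; elaborate interior gives 36 − 21 = 15. No deviation. ✓
  Low-quality: elaborate interior gives 36 − 26 = 10; plain interior gives 69 − 0 = 69. Would deviate. ✗
Neither assignment is incentive-compatible.

None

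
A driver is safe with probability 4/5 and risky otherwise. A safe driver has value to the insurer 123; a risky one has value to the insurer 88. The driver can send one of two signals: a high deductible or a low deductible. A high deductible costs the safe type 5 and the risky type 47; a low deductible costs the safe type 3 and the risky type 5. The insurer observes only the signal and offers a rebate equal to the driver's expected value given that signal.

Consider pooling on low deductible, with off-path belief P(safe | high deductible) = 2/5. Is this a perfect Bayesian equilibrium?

On the equilibrium path (low deductible) the insurer holds the prior 4/5 and pays 4/5·123 + 1/5·88 = 116. Off-path (high deductible) belief 2/5 gives 2/5·123 + 3/5·88 = 102.
Safe: low deductible gives 116 − 3 = 113; high deductible gives 102 − 5 = 97. Stays. ✓
Risky: low deductible gives 116 − 5 = 111; high deductible gives 102 − 47 = 55. Stays. ✓
Beliefs are Bayes-consistent on-path and both types best-respond.

Yes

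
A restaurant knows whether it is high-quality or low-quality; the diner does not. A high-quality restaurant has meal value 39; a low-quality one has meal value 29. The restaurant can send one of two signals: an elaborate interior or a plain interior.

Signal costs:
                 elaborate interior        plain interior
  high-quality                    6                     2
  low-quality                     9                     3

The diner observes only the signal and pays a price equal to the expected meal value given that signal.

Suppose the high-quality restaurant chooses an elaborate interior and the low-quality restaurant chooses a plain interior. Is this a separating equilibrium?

No

If types separate, elaborate interior earns payment 39 and plain interior earns 29.
High-quality: elaborate interior gives 39 − 6 = 33; plain interior gives 29 − 2 = 27. No deviation. ✓
Low-quality: plain interior gives 29 − 3 = 26; elaborate interior gives 39 − 9 = 30. Would deviate. ✗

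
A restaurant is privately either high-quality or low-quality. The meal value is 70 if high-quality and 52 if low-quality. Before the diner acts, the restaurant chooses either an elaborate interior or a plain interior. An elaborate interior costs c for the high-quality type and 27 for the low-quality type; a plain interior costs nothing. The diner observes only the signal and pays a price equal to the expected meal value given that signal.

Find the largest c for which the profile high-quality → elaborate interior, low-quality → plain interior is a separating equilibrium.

Under separation: elaborate interior → high-quality (pays 70); plain interior → low-quality (pays 52).
Low-quality: 52 − 0 = 52 ≥ 70 − 27 = 43. Holds regardless of c. ✓
High-quality: 70 − c ≥ 52 − 0, so c ≤ 70 − 52 = 18.

18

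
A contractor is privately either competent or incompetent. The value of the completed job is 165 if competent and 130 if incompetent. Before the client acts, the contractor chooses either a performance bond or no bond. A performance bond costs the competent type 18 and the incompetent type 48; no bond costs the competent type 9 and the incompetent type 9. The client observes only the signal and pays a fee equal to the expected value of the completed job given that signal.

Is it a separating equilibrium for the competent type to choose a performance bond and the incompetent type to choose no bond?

Under separation the client infers type exactly: bond → competent (pays 165), no bond → incompetent (pays 130).
Competent: bond gives 165 − 18 = 147; no bond gives 130 − 9 = 121. No deviation. ✓
Incompetent: no bond gives 130 − 9 = 121; bond gives 165 − 48 = 117. No deviation. ✓
Neither type gains from mimicking the other.

Yes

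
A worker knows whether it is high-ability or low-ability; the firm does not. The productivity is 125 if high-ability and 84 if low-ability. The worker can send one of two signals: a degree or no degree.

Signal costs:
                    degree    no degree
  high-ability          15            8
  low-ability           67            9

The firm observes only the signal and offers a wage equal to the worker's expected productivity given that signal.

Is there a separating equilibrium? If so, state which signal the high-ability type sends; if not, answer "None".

degree

Try high-ability → degree, low-ability → no degree:
  Under separation the firm infers type exactly: degree → high-ability (pays 125), no degree → low-ability (pays 84).
  High-ability: degree gives 125 − 15 = 110; no degree gives 84 − 8 = 76. No deviation. ✓
  Low-ability: no degree gives 84 − 9 = 75; degree gives 125 − 67 = 58. No deviation. ✓
Both hold — the high-ability type sends degree.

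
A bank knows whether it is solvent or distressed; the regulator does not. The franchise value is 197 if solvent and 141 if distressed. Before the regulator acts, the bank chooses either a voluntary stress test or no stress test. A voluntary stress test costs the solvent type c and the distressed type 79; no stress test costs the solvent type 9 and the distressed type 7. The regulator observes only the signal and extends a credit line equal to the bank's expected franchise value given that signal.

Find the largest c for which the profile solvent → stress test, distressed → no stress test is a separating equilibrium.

65

Under separation: stress test → solvent (pays 197); no stress test → distressed (pays 141).
Distressed: 141 − 7 = 134 ≥ 197 − 79 = 118. Holds regardless of c. ✓
Solvent: 197 − c ≥ 141 − 9, so c ≤ 197 − 132 = 65.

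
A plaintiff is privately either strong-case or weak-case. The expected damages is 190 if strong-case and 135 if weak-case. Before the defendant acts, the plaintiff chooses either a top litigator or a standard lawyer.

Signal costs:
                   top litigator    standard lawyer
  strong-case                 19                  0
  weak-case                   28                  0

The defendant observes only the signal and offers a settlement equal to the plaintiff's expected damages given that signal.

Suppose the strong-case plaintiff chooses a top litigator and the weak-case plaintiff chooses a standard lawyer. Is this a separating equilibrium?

If types separate, top litigator earns payment 190 and standard lawyer earns 135.
Strong-case: top litigator gives 190 − 19 = 171; standard lawyer gives 135 − 0 = 135. No deviation. ✓
Weak-case: standard lawyer gives 135 − 0 = 135; top litigator gives 190 − 28 = 162. Would deviate. ✗

No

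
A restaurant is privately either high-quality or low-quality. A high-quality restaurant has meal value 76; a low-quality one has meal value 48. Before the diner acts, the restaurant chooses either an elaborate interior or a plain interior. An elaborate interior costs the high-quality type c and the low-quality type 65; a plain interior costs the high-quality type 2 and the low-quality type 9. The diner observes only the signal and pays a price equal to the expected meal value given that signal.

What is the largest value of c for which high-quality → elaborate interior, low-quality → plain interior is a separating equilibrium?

Under separation: elaborate interior → high-quality (pays 76); plain interior → low-quality (pays 48).
Low-quality: 48 − 9 = 39 ≥ 76 − 65 = 11. Holds regardless of c. ✓
High-quality: 76 − c ≥ 48 − 2, so c ≤ 76 − 46 = 30.

30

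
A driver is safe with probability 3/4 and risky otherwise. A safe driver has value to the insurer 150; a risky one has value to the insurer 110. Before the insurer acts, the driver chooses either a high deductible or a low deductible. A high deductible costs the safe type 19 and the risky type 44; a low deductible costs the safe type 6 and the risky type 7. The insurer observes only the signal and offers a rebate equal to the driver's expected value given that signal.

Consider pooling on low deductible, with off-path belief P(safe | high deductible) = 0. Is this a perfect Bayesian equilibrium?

At the pooled signal (low deductible) the insurer holds the prior 3/4 and pays 3/4·150 + 1/4·110 = 140. Off-path (high deductible) belief 0 gives 0·150 + 1·110 = 110.
Safe: low deductible gives 140 − 6 = 134; high deductible gives 110 − 19 = 91. Stays. ✓
Risky: low deductible gives 140 − 7 = 133; high deductible gives 110 − 44 = 66. Stays. ✓

Yes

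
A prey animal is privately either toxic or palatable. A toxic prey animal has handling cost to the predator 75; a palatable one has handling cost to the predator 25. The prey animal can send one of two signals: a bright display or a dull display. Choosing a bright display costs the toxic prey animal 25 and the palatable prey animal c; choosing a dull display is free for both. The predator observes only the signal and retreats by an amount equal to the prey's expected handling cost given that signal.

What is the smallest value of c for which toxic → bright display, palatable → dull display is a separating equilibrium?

Under separation: bright display → toxic (pays 75); dull display → palatable (pays 25).
Toxic: 75 − 25 = 50 ≥ 25 − 0 = 25. Holds regardless of c. ✓
Palatable: 25 − 0 ≥ 75 − c, so c ≥ 75 − 25 = 50.

50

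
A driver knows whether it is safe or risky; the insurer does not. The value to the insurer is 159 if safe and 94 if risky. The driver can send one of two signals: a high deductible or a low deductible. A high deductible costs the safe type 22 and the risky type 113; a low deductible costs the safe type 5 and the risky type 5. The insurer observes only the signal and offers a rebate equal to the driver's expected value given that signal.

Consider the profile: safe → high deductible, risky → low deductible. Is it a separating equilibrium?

If types separate, high deductible earns payment 159 and low deductible earns 94.
Safe: high deductible gives 159 − 22 = 137; low deductible gives 94 − 5 = 89. No deviation. ✓
Risky: low deductible gives 94 − 5 = 89; high deductible gives 159 − 113 = 46. No deviation. ✓
Both incentive constraints hold.

Yes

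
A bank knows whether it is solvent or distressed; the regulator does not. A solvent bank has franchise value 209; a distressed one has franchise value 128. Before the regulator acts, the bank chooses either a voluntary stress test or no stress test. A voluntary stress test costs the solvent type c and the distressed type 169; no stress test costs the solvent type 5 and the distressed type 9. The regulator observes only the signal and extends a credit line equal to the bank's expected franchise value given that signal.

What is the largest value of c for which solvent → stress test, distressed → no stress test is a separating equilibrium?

86

Under separation: stress test → solvent (pays 209); no stress test → distressed (pays 128).
Distressed: 128 − 9 = 119 ≥ 209 − 169 = 40. Holds regardless of c. ✓
Solvent: 209 − c ≥ 128 − 5, so c ≤ 209 − 123 = 86.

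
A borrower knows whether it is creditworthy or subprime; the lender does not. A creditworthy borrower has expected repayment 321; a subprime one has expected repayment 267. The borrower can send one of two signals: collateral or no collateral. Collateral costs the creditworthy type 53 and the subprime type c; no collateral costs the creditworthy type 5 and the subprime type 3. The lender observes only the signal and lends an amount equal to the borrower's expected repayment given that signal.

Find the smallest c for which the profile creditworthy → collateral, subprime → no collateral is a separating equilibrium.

Under separation: collateral → creditworthy (pays 321); no collateral → subprime (pays 267).
Creditworthy: 321 − 53 = 268 ≥ 267 − 5 = 262. Holds regardless of c. ✓
Subprime: 267 − 3 ≥ 321 − c, so c ≥ 321 − 264 = 57.

57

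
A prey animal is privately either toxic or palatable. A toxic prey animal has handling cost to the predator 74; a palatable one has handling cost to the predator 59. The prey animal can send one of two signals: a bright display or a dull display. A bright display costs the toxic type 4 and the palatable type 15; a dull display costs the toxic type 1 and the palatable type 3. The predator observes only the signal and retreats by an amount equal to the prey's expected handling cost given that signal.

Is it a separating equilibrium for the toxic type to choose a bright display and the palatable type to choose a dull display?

If types separate, bright display earns payment 74 and dull display earns 59.
Toxic: bright display gives 74 − 4 = 70; dull display gives 59 − 1 = 58. No deviation. ✓
Palatable: dull display gives 59 − 3 = 56; bright display gives 74 − 15 = 59. Would deviate. ✗

No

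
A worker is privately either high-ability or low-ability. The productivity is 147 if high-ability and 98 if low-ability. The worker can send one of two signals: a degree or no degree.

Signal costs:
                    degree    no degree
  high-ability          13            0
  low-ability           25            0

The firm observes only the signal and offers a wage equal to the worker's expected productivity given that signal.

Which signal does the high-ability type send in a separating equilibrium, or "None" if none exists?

None

Try high-ability → degree, low-ability → no degree:
  If types separate, degree earns payment 147 and no degree earns 98.
  High-ability: degree gives 147 − 13 = 134; no degree gives 98 − 0 = 98. No deviation. ✓
  Low-ability: no degree gives 98 − 0 = 98; degree gives 147 − 25 = 122. Would deviate. ✗
Try high-ability → no degree, low-ability → degree:
  If types separate, no degree earns payment 147 and degree earns 98.
  High-ability: no degree gives 147 − 0 = 147; degree gives 98 − 13 = 85. No deviation. ✓
  Low-ability: degree gives 98 − 25 = 73; no degree gives 147 − 0 = 147. Would deviate. ✗
Neither assignment is incentive-compatible.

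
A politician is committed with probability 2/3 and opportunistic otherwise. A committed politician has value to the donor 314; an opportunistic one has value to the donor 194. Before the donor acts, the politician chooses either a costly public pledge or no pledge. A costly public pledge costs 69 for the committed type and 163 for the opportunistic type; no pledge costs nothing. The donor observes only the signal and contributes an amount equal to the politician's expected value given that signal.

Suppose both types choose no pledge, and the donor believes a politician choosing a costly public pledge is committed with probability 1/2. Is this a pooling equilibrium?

Yes

At the pooled signal (no pledge) the donor holds the prior 2/3 and pays 2/3·314 + 1/3·194 = 274. Off-path (pledge) belief 1/2 gives 1/2·314 + 1/2·194 = 254.
Committed: no pledge gives 274 − 0 = 274; pledge gives 254 − 69 = 185. Stays. ✓
Opportunistic: no pledge gives 274 − 0 = 274; pledge gives 254 − 163 = 91. Stays. ✓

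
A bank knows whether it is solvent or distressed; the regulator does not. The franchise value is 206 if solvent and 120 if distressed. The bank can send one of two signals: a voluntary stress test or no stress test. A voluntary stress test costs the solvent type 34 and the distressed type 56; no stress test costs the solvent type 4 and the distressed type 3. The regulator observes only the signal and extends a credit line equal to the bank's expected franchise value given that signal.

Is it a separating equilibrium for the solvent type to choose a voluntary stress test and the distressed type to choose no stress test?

Under separation the regulator infers type exactly: stress test → solvent (pays 206), no stress test → distressed (pays 120).
Solvent: stress test gives 206 − 34 = 172; no stress test gives 120 − 4 = 116. No deviation. ✓
Distressed: no stress test gives 120 − 3 = 117; stress test gives 206 − 56 = 150. Would deviate. ✗

No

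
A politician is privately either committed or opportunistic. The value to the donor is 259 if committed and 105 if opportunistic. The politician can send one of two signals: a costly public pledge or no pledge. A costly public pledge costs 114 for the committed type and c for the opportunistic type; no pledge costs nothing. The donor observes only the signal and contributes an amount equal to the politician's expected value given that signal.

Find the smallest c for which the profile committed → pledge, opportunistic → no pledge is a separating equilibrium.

154

Under separation: pledge → committed (pays 259); no pledge → opportunistic (pays 105).
Committed: 259 − 114 = 145 ≥ 105 − 0 = 105. Holds regardless of c. ✓
Opportunistic: 105 − 0 ≥ 259 − c, so c ≥ 259 − 105 = 154.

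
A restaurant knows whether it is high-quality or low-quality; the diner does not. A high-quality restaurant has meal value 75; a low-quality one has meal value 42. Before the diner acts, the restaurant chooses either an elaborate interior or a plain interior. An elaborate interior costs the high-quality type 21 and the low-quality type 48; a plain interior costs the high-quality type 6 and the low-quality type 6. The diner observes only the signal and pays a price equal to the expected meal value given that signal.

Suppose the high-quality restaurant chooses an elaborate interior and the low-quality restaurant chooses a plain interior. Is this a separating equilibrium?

If types separate, elaborate interior earns payment 75 and plain interior earns 42.
High-quality: elaborate interior gives 75 − 21 = 54; plain interior gives 42 − 6 = 36. No deviation. ✓
Low-quality: plain interior gives 42 − 6 = 36; elaborate interior gives 75 − 48 = 27. No deviation. ✓
Both incentive constraints hold.

Yes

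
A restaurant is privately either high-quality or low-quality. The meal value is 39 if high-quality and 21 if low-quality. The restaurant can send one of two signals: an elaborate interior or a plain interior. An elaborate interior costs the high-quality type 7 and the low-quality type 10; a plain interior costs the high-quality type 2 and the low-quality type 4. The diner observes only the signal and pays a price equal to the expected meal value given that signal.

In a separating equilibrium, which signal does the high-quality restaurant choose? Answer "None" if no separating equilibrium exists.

Try high-quality → elaborate interior, low-quality → plain interior:
  Under separation the diner infers type exactly: elaborate interior → high-quality (pays 39), plain interior → low-quality (pays 21).
  High-quality: elaborate interior gives 39 − 7 = 32; plain interior gives 21 − 2 = 19. No deviation. ✓
  Low-quality: plain interior gives 21 − 4 = 17; elaborate interior gives 39 − 10 = 29. Would deviate. ✗
Try high-quality → plain interior, low-quality → elaborate interior:
  Under separation the diner infers type exactly: plain interior → high-quality (pays 39), elaborate interior → low-quality (pays 21).
  High-quality: plain interior gives 39 − 2 = 37; elaborate interior gives 21 − 7 = 14. No deviation. ✓
  Low-quality: elaborate interior gives 21 − 10 = 11; plain interior gives 39 − 4 = 35. Would deviate. ✗
Neither assignment is incentive-compatible.

None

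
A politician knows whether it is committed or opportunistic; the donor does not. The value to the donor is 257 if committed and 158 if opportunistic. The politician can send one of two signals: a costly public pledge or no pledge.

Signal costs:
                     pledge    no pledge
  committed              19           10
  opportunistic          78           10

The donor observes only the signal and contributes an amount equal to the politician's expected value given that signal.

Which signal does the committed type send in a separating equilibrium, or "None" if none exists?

None

Try committed → pledge, opportunistic → no pledge:
  If types separate, pledge earns payment 257 and no pledge earns 158.
  Committed: pledge gives 257 − 19 = 238; no pledge gives 158 − 10 = 148. No deviation. ✓
  Opportunistic: no pledge gives 158 − 10 = 148; pledge gives 257 − 78 = 179. Would deviate. ✗
Try committed → no pledge, opportunistic → pledge:
  If types separate, no pledge earns payment 257 and pledge earns 158.
  Committed: no pledge gives 257 − 10 = 247; pledge gives 158 − 19 = 139. No deviation. ✓
  Opportunistic: pledge gives 158 − 78 = 80; no pledge gives 257 − 10 = 247. Would deviate. ✗
Neither assignment is incentive-compatible.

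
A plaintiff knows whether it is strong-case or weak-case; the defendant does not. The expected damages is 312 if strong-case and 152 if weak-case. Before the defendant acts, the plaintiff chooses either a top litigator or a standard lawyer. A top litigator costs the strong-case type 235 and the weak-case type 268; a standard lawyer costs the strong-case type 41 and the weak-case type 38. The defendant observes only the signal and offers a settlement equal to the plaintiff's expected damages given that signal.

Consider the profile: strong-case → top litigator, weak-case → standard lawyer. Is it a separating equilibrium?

No

Under separation the defendant infers type exactly: top litigator → strong-case (pays 312), standard lawyer → weak-case (pays 152).
Strong-case: top litigator gives 312 − 235 = 77; standard lawyer gives 152 − 41 = 111. Would deviate. ✗
Weak-case: standard lawyer gives 152 − 38 = 114; top litigator gives 312 − 268 = 44. No deviation. ✓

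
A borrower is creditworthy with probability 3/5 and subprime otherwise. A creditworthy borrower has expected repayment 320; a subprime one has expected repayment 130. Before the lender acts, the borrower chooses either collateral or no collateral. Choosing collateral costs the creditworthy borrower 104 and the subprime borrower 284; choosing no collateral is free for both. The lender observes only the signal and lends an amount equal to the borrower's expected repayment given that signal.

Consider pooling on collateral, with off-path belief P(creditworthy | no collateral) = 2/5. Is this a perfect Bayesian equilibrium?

On the equilibrium path (collateral) the lender holds the prior 3/5 and pays 3/5·320 + 2/5·130 = 244. Off-path (no collateral) belief 2/5 gives 2/5·320 + 3/5·130 = 206.
Creditworthy: collateral gives 244 − 104 = 140; no collateral gives 206 − 0 = 206. Deviates. ✗
Subprime: collateral gives 244 − 284 = -40; no collateral gives 206 − 0 = 206. Deviates. ✗

No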